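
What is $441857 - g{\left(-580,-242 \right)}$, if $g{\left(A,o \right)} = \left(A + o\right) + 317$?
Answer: $442362$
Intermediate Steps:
$g{\left(A,o \right)} = 317 + A + o$
$441857 - g{\left(-580,-242 \right)} = 441857 - \left(317 - 580 - 242\right) = 441857 - -505 = 441857 + 505 = 442362$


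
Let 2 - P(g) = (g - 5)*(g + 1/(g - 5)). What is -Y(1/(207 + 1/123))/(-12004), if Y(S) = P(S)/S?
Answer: 663957445/37594439304 ≈ 0.017661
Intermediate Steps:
P(g) = 2 - (-5 + g)*(g + 1/(-5 + g)) (P(g) = 2 - (g - 5)*(g + 1/(g - 5)) = 2 - (-5 + g)*(g + 1/(-5 + g)))
Y(S) = (1 - S² + 5*S)/S
-Y(1/(207 + 1/123))/(-12004) = -(5 + 1/(1/(207 + 1/123)) - 1/(207 + 1/123))/(-12004) = -(5 + 1/(1/(207 + 1*(1/123))) - 1/(207 + 1*(1/123)))*(-1)/12004 = -(5 + 1/(1/(207 + 1/123)) - 1/(207 + 1/123))*(-1)/12004 = -(5 + 1/(1/(25462/123)) - 1/25462/123)*(-1)/12004 = -(5 + 1/(123/25462) - 1*123/25462)*(-1)/12004 = -(5 + 25462/123 - 123/25462)*(-1)/12004 = -663957445*(-1)/(3131826*12004) = -1*(-663957445/37594439304) = 663957445/37594439304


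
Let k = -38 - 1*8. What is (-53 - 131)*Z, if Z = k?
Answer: 8464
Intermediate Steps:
k = -46 (k = -38 - 8 = -46)
Z = -46
(-53 - 131)*Z = (-53 - 131)*(-46) = -184*(-46) = 8464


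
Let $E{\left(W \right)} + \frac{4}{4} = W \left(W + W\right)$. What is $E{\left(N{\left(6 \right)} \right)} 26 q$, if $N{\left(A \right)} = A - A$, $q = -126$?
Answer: $3276$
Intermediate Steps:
$N{\left(A \right)} = 0$
$E{\left(W \right)} = -1 + 2 W^{2}$ ($E{\left(W \right)} = -1 + W \left(W + W\right) = -1 + W 2 W = -1 + 2 W^{2}$)
$E{\left(N{\left(6 \right)} \right)} 26 q = \left(-1 + 2 \cdot 0^{2}\right) 26 \left(-126\right) = \left(-1 + 2 \cdot 0\right) \left(-3276\right) = \left(-1 + 0\right) \left(-3276\right) = \left(-1\right) \left(-3276\right) = 3276$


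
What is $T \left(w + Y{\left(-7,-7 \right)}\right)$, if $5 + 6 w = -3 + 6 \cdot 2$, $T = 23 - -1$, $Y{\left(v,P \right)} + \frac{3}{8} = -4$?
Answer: $-89$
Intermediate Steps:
$Y{\left(v,P \right)} = - \frac{35}{8}$ ($Y{\left(v,P \right)} = - \frac{3}{8} - 4 = - \frac{35}{8}$)
$T = 24$ ($T = 23 + 1 = 24$)
$w = \frac{2}{3}$ ($w = - \frac{5}{6} + \frac{-3 + 6 \cdot 2}{6} = - \frac{5}{6} + \frac{-3 + 12}{6} = - \frac{5}{6} + \frac{1}{6} \cdot 9 = - \frac{5}{6} + \frac{3}{2} = \frac{2}{3} \approx 0.66667$)
$T \left(w + Y{\left(-7,-7 \right)}\right) = 24 \left(\frac{2}{3} - \frac{35}{8}\right) = 24 \left(- \frac{89}{24}\right) = -89$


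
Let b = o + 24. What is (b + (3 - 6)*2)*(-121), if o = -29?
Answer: 1331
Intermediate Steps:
b = -5 (b = -29 + 24 = -5)
(b + (3 - 6)*2)*(-121) = (-5 + (3 - 6)*2)*(-121) = (-5 - 3*2)*(-121) = (-5 - 6)*(-121) = -11*(-121) = 1331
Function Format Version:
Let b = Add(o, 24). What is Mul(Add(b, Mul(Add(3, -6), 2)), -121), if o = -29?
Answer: 1331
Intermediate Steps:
b = -5 (b = Add(-29, 24) = -5)
Mul(Add(b, Mul(Add(3, -6), 2)), -121) = Mul(Add(-5, Mul(Add(3, -6), 2)), -121) = Mul(Add(-5, Mul(-3, 2)), -121) = Mul(Add(-5, -6), -121) = Mul(-11, -121) = 1331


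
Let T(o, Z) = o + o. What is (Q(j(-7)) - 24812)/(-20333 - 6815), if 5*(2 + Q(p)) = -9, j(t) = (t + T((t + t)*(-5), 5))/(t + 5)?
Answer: 124079/135740 ≈ 0.91409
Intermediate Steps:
T(o, Z) = 2*o
j(t) = -19*t/(5 + t) (j(t) = (t + 2*((t + t)*(-5)))/(t + 5) = (t + 2*((2*t)*(-5)))/(5 + t) = (t + 2*(-10*t))/(5 + t) = (t - 20*t)/(5 + t) = (-19*t)/(5 + t) = -19*t/(5 + t))
Q(p) = -19/5 (Q(p) = -2 + (⅕)*(-9) = -2 - 9/5 = -19/5)
(Q(j(-7)) - 24812)/(-20333 - 6815) = (-19/5 - 24812)/(-20333 - 6815) = -124079/5/(-27148) = -124079/5*(-1/27148) = 124079/135740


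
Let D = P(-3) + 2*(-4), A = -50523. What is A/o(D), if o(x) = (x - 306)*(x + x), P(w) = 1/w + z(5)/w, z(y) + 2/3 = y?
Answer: -372033/45472 ≈ -8.1816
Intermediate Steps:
z(y) = -2/3 + y
P(w) = 16/(3*w) (P(w) = 1/w + (-2/3 + 5)/w = 1/w + 13/(3*w) = 16/(3*w))
D = -88/9 (D = (16/3)/(-3) + 2*(-4) = (16/3)*(-1/3) - 8 = -16/9 - 8 = -88/9 ≈ -9.7778)
o(x) = 2*x*(-306 + x) (o(x) = (-306 + x)*(2*x) = 2*x*(-306 + x))
A/o(D) = -50523*(-9/(176*(-306 - 88/9))) = -50523/(2*(-88/9)*(-2842/9)) = -50523/500192/81 = -50523*81/500192 = -372033/45472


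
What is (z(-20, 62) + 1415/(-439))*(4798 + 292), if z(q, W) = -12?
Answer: -34016470/439 ≈ -77486.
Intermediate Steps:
(z(-20, 62) + 1415/(-439))*(4798 + 292) = (-12 + 1415/(-439))*(4798 + 292) = (-12 + 1415*(-1/439))*5090 = (-12 - 1415/439)*5090 = -6683/439*5090 = -34016470/439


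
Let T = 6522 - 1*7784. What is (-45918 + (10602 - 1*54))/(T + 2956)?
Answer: -17685/847 ≈ -20.880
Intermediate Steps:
T = -1262 (T = 6522 - 7784 = -1262)
(-45918 + (10602 - 1*54))/(T + 2956) = (-45918 + (10602 - 1*54))/(-1262 + 2956) = (-45918 + (10602 - 54))/1694 = (-45918 + 10548)*(1/1694) = -35370*1/1694 = -17685/847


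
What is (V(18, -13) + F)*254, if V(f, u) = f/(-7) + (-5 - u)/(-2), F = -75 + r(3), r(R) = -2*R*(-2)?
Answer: -123698/7 ≈ -17671.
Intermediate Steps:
r(R) = 4*R
F = -63 (F = -75 + 4*3 = -75 + 12 = -63)
V(f, u) = 5/2 + u/2 - f/7 (V(f, u) = f*(-⅐) + (-5 - u)*(-½) = -f/7 + (5/2 + u/2) = 5/2 + u/2 - f/7)
(V(18, -13) + F)*254 = ((5/2 + (½)*(-13) - ⅐*18) - 63)*254 = ((5/2 - 13/2 - 18/7) - 63)*254 = (-46/7 - 63)*254 = -487/7*254 = -123698/7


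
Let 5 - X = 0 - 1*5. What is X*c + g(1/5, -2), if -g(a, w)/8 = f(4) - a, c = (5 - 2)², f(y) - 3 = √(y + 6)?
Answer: 338/5 - 8*√10 ≈ 42.302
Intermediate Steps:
f(y) = 3 + √(6 + y) (f(y) = 3 + √(y + 6) = 3 + √(6 + y))
c = 9 (c = 3² = 9)
X = 10 (X = 5 - (0 - 1*5) = 5 - (0 - 5) = 5 - 1*(-5) = 5 + 5 = 10)
g(a, w) = -24 - 8*√10 + 8*a (g(a, w) = -8*((3 + √(6 + 4)) - a) = -8*((3 + √10) - a) = -8*(3 + √10 - a) = -24 - 8*√10 + 8*a)
X*c + g(1/5, -2) = 10*9 + (-24 - 8*√10 + 8/5) = 90 + (-24 - 8*√10 + 8*(⅕)) = 90 + (-24 - 8*√10 + 8/5) = 90 + (-112/5 - 8*√10) = 338/5 - 8*√10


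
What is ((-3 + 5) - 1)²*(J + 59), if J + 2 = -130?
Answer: -73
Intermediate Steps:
J = -132 (J = -2 - 130 = -132)
((-3 + 5) - 1)²*(J + 59) = ((-3 + 5) - 1)²*(-132 + 59) = (2 - 1)²*(-73) = 1²*(-73) = 1*(-73) = -73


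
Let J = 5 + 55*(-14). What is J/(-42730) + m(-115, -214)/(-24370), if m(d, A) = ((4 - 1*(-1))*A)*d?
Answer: -104785669/20826602 ≈ -5.0313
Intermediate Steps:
m(d, A) = 5*A*d (m(d, A) = ((4 + 1)*A)*d = (5*A)*d = 5*A*d)
J = -765 (J = 5 - 770 = -765)
J/(-42730) + m(-115, -214)/(-24370) = -765/(-42730) + (5*(-214)*(-115))/(-24370) = -765*(-1/42730) + 123050*(-1/24370) = 153/8546 - 12305/2437 = -104785669/20826602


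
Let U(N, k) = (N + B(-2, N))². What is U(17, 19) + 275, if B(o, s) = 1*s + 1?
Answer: 1500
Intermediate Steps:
B(o, s) = 1 + s (B(o, s) = s + 1 = 1 + s)
U(N, k) = (1 + 2*N)² (U(N, k) = (N + (1 + N))² = (1 + 2*N)²)
U(17, 19) + 275 = (1 + 2*17)² + 275 = (1 + 34)² + 275 = 35² + 275 = 1225 + 275 = 1500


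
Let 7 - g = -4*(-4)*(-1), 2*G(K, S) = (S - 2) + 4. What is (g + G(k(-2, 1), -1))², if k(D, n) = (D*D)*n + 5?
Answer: 2209/4 ≈ 552.25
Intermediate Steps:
k(D, n) = 5 + n*D² (k(D, n) = D²*n + 5 = n*D² + 5 = 5 + n*D²)
G(K, S) = 1 + S/2 (G(K, S) = ((S - 2) + 4)/2 = ((-2 + S) + 4)/2 = (2 + S)/2 = 1 + S/2)
g = 23 (g = 7 - (-4*(-4))*(-1) = 7 - 16*(-1) = 7 - 1*(-16) = 7 + 16 = 23)
(g + G(k(-2, 1), -1))² = (23 + (1 + (½)*(-1)))² = (23 + (1 - ½))² = (23 + ½)² = (47/2)² = 2209/4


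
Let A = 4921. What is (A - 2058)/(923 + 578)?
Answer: 2863/1501 ≈ 1.9074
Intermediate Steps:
(A - 2058)/(923 + 578) = (4921 - 2058)/(923 + 578) = 2863/1501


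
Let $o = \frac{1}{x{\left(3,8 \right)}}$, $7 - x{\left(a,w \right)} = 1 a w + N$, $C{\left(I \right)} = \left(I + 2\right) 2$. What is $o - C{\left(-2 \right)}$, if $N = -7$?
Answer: $- \frac{1}{10} \approx -0.1$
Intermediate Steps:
$C{\left(I \right)} = 4 + 2 I$ ($C{\left(I \right)} = \left(2 + I\right) 2 = 4 + 2 I$)
$x{\left(a,w \right)} = 14 - a w$ ($x{\left(a,w \right)} = 7 - \left(1 a w - 7\right) = 7 - \left(a w - 7\right) = 7 - \left(-7 + a w\right) = 14 - a w$)
$o = - \frac{1}{10}$ ($o = \frac{1}{14 - 3 \cdot 8} = \frac{1}{14 - 24} = \frac{1}{-10} = - \frac{1}{10} \approx -0.1$)
$o - C{\left(-2 \right)} = - \frac{1}{10} - \left(4 + 2 \left(-2\right)\right) = - \frac{1}{10} - \left(4 - 4\right) = - \frac{1}{10} - 0 = - \frac{1}{10} + 0 = - \frac{1}{10}$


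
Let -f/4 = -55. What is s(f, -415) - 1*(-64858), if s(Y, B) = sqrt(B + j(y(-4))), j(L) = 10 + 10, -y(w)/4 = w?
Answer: 64858 + I*sqrt(395) ≈ 64858.0 + 19.875*I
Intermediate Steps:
y(w) = -4*w
j(L) = 20
f = 220 (f = -4*(-55) = 220)
s(Y, B) = sqrt(20 + B) (s(Y, B) = sqrt(B + 20) = sqrt(20 + B))
s(f, -415) - 1*(-64858) = sqrt(20 - 415) - 1*(-64858) = sqrt(-395) + 64858 = I*sqrt(395) + 64858 = 64858 + I*sqrt(395)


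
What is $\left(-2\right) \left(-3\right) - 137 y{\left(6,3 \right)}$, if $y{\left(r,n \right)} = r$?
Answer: $-816$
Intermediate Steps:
$\left(-2\right) \left(-3\right) - 137 y{\left(6,3 \right)} = \left(-2\right) \left(-3\right) - 822 = 6 - 822 = -816$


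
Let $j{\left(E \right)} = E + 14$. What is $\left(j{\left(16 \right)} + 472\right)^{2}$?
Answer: $252004$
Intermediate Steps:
$j{\left(E \right)} = 14 + E$
$\left(j{\left(16 \right)} + 472\right)^{2} = \left(\left(14 + 16\right) + 472\right)^{2} = \left(30 + 472\right)^{2} = 502^{2} = 252004$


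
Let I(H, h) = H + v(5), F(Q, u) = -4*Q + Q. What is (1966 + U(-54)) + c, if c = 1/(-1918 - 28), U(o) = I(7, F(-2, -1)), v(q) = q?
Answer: 3849187/1946 ≈ 1978.0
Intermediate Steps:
F(Q, u) = -3*Q
I(H, h) = 5 + H (I(H, h) = H + 5 = 5 + H)
U(o) = 12 (U(o) = 5 + 7 = 12)
c = -1/1946 (c = 1/(-1946) = -1/1946 ≈ -0.00051387)
(1966 + U(-54)) + c = (1966 + 12) - 1/1946 = 1978 - 1/1946 = 3849187/1946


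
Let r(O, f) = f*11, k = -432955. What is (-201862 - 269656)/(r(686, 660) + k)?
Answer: 471518/425695 ≈ 1.1076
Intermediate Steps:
r(O, f) = 11*f
(-201862 - 269656)/(r(686, 660) + k) = (-201862 - 269656)/(11*660 - 432955) = -471518/(7260 - 432955) = -471518/(-425695) = -471518*(-1/425695) = 471518/425695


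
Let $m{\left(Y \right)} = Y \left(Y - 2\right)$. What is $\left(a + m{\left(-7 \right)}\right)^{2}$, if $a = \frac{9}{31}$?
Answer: $\frac{3849444}{961} \approx 4005.7$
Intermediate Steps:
$m{\left(Y \right)} = Y \left(-2 + Y\right)$
$a = \frac{9}{31}$ ($a = 9 \cdot \frac{1}{31} = \frac{9}{31} \approx 0.29032$)
$\left(a + m{\left(-7 \right)}\right)^{2} = \left(\frac{9}{31} - 7 \left(-2 - 7\right)\right)^{2} = \left(\frac{9}{31} - -63\right)^{2} = \left(\frac{9}{31} + 63\right)^{2} = \left(\frac{1962}{31}\right)^{2} = \frac{3849444}{961}$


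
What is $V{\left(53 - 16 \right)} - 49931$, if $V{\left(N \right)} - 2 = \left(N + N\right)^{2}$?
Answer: $-44453$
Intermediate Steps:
$V{\left(N \right)} = 2 + 4 N^{2}$ ($V{\left(N \right)} = 2 + \left(N + N\right)^{2} = 2 + \left(2 N\right)^{2} = 2 + 4 N^{2}$)
$V{\left(53 - 16 \right)} - 49931 = \left(2 + 4 \left(53 - 16\right)^{2}\right) - 49931 = \left(2 + 4 \cdot 37^{2}\right) - 49931 = \left(2 + 4 \cdot 1369\right) - 49931 = \left(2 + 5476\right) - 49931 = 5478 - 49931 = -44453$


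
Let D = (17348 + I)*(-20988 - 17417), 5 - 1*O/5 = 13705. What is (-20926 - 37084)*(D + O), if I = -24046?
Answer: -14918326701900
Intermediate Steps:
O = -68500 (O = 25 - 5*13705 = 25 - 68525 = -68500)
D = 257236690 (D = (17348 - 24046)*(-20988 - 17417) = -6698*(-38405) = 257236690)
(-20926 - 37084)*(D + O) = (-20926 - 37084)*(257236690 - 68500) = -58010*257168190 = -14918326701900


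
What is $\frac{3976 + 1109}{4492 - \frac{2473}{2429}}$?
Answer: $\frac{2470293}{2181719} \approx 1.1323$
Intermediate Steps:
$\frac{3976 + 1109}{4492 - \frac{2473}{2429}} = \frac{5085}{4492 - \frac{2473}{2429}} = \frac{5085}{\frac{10908595}{2429}} = 5085 \cdot \frac{2429}{10908595} = \frac{2470293}{2181719}$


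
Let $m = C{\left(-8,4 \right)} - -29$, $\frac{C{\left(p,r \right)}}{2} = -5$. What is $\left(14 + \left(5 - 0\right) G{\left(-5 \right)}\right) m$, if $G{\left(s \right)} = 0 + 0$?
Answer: $266$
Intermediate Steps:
$C{\left(p,r \right)} = -10$ ($C{\left(p,r \right)} = 2 \left(-5\right) = -10$)
$m = 19$ ($m = -10 - -29 = -10 + 29 = 19$)
$G{\left(s \right)} = 0$
$\left(14 + \left(5 - 0\right) G{\left(-5 \right)}\right) m = \left(14 + \left(5 - 0\right) 0\right) 19 = \left(14 + \left(5 + 0\right) 0\right) 19 = \left(14 + 5 \cdot 0\right) 19 = \left(14 + 0\right) 19 = 14 \cdot 19 = 266$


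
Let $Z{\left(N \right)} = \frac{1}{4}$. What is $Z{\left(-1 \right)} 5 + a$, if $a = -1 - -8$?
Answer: $\frac{33}{4} \approx 8.25$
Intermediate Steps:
$Z{\left(N \right)} = \frac{1}{4}$
$a = 7$ ($a = -1 + 8 = 7$)
$Z{\left(-1 \right)} 5 + a = \frac{1}{4} \cdot 5 + 7 = \frac{5}{4} + 7 = \frac{33}{4}$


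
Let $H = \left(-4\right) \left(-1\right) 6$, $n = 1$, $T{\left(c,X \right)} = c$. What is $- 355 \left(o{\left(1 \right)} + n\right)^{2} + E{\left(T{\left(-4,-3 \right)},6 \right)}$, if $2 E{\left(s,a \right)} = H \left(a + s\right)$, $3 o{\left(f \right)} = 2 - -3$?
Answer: $- \frac{22504}{9} \approx -2500.4$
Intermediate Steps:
$o{\left(f \right)} = \frac{5}{3}$ ($o{\left(f \right)} = \frac{2 - -3}{3} = \frac{2 + 3}{3} = \frac{1}{3} \cdot 5 = \frac{5}{3}$)
$H = 24$ ($H = 4 \cdot 6 = 24$)
$E{\left(s,a \right)} = 12 a + 12 s$ ($E{\left(s,a \right)} = \frac{24 \left(a + s\right)}{2} = \frac{24 a + 24 s}{2} = 12 a + 12 s$)
$- 355 \left(o{\left(1 \right)} + n\right)^{2} + E{\left(T{\left(-4,-3 \right)},6 \right)} = - 355 \left(\frac{5}{3} + 1\right)^{2} + \left(12 \cdot 6 + 12 \left(-4\right)\right) = - 355 \left(\frac{8}{3}\right)^{2} + \left(72 - 48\right) = \left(-355\right) \frac{64}{9} + 24 = - \frac{22720}{9} + 24 = - \frac{22504}{9}$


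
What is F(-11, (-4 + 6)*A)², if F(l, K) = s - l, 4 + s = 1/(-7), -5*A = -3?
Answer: 2304/49 ≈ 47.020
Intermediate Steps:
A = ⅗ (A = -⅕*(-3) = ⅗ ≈ 0.60000)
s = -29/7 (s = -4 + 1/(-7) = -4 - ⅐ = -29/7 ≈ -4.1429)
F(l, K) = -29/7 - l
F(-11, (-4 + 6)*A)² = (-29/7 - 1*(-11))² = (-29/7 + 11)² = (48/7)² = 2304/49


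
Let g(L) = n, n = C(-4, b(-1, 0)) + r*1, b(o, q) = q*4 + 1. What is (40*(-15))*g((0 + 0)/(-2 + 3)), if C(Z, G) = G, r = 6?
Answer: -4200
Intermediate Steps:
b(o, q) = 1 + 4*q (b(o, q) = 4*q + 1 = 1 + 4*q)
n = 7 (n = (1 + 4*0) + 6*1 = (1 + 0) + 6 = 1 + 6 = 7)
g(L) = 7
(40*(-15))*g((0 + 0)/(-2 + 3)) = (40*(-15))*7 = -600*7 = -4200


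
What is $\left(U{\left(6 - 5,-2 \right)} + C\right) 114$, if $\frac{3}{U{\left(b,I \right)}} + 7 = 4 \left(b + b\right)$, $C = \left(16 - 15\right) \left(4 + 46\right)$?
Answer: $6042$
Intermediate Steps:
$C = 50$ ($C = 1 \cdot 50 = 50$)
$U{\left(b,I \right)} = \frac{3}{-7 + 8 b}$ ($U{\left(b,I \right)} = \frac{3}{-7 + 4 \left(b + b\right)} = \frac{3}{-7 + 4 \cdot 2 b} = \frac{3}{-7 + 8 b}$)
$\left(U{\left(6 - 5,-2 \right)} + C\right) 114 = \left(\frac{3}{-7 + 8 \left(6 - 5\right)} + 50\right) 114 = \left(\frac{3}{-7 + 8 \cdot 1} + 50\right) 114 = \left(\frac{3}{-7 + 8} + 50\right) 114 = \left(\frac{3}{1} + 50\right) 114 = \left(3 \cdot 1 + 50\right) 114 = \left(3 + 50\right) 114 = 53 \cdot 114 = 6042$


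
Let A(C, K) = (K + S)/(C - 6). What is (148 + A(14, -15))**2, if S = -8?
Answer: 1347921/64 ≈ 21061.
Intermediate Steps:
A(C, K) = (-8 + K)/(-6 + C) (A(C, K) = (K - 8)/(C - 6) = (-8 + K)/(-6 + C))
(148 + A(14, -15))**2 = (148 + (-8 - 15)/(-6 + 14))**2 = (148 - 23/8)**2 = (1161/8)**2 = 1347921/64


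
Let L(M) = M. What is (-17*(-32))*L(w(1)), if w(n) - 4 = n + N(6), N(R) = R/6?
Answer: 3264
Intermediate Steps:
N(R) = R/6 (N(R) = R*(⅙) = R/6)
w(n) = 5 + n (w(n) = 4 + (n + (⅙)*6) = 4 + (n + 1) = 4 + (1 + n) = 5 + n)
(-17*(-32))*L(w(1)) = (-17*(-32))*(5 + 1) = 544*6 = 3264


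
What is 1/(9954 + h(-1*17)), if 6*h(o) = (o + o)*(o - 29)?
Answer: 3/30644 ≈ 9.7898e-5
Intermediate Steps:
h(o) = o*(-29 + o)/3 (h(o) = ((o + o)*(o - 29))/6 = ((2*o)*(-29 + o))/6 = (2*o*(-29 + o))/6 = o*(-29 + o)/3)
1/(9954 + h(-1*17)) = 1/(9954 + (-1*17)*(-29 - 1*17)/3) = 1/(9954 + (⅓)*(-17)*(-29 - 17)) = 1/(9954 + (⅓)*(-17)*(-46)) = 1/(9954 + 782/3) = 1/(30644/3) = 3/30644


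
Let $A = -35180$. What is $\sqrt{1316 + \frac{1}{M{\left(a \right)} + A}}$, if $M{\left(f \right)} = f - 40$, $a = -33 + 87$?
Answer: $\frac{\sqrt{1627428148530}}{35166} \approx 36.277$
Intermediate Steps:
$a = 54$
$M{\left(f \right)} = -40 + f$ ($M{\left(f \right)} = f - 40 = -40 + f$)
$\sqrt{1316 + \frac{1}{M{\left(a \right)} + A}} = \sqrt{1316 + \frac{1}{\left(-40 + 54\right) - 35180}} = \sqrt{1316 + \frac{1}{14 - 35180}} = \sqrt{1316 + \frac{1}{-35166}} = \sqrt{1316 - \frac{1}{35166}} = \sqrt{\frac{46278455}{35166}} = \frac{\sqrt{1627428148530}}{35166}$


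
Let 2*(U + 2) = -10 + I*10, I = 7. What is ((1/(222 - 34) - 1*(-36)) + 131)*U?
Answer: 219779/47 ≈ 4676.1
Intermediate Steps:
U = 28 (U = -2 + (-10 + 7*10)/2 = -2 + (-10 + 70)/2 = -2 + (½)*60 = -2 + 30 = 28)
((1/(222 - 34) - 1*(-36)) + 131)*U = ((1/(222 - 34) - 1*(-36)) + 131)*28 = ((1/188 + 36) + 131)*28 = (6769/188 + 131)*28 = (31397/188)*28 = 219779/47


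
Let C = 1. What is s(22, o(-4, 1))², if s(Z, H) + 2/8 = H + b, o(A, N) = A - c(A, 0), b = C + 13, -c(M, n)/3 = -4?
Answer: 81/16 ≈ 5.0625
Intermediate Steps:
c(M, n) = 12 (c(M, n) = -3*(-4) = 12)
b = 14 (b = 1 + 13 = 14)
o(A, N) = -12 + A (o(A, N) = A - 1*12 = A - 12 = -12 + A)
s(Z, H) = 55/4 + H (s(Z, H) = -¼ + (H + 14) = -¼ + (14 + H) = 55/4 + H)
s(22, o(-4, 1))² = (55/4 + (-12 - 4))² = (55/4 - 16)² = (-9/4)² = 81/16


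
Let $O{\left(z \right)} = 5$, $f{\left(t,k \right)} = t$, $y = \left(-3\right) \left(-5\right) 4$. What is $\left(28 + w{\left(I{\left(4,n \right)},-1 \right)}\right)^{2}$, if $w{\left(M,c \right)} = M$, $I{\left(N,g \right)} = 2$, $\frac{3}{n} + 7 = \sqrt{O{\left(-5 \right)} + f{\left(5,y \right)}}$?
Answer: $900$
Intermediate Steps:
$y = 60$ ($y = 15 \cdot 4 = 60$)
$n = \frac{3}{-7 + \sqrt{10}}$ ($n = \frac{3}{-7 + \sqrt{5 + 5}} = \frac{3}{-7 + \sqrt{10}} \approx -0.78171$)
$\left(28 + w{\left(I{\left(4,n \right)},-1 \right)}\right)^{2} = \left(28 + 2\right)^{2} = 30^{2} = 900$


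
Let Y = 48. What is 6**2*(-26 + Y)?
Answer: 792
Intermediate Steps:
6**2*(-26 + Y) = 6**2*(-26 + 48) = 36*22 = 792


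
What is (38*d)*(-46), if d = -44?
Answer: 76912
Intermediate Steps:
(38*d)*(-46) = (38*(-44))*(-46) = -1672*(-46) = 76912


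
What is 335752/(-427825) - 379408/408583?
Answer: -299502787016/174802021975 ≈ -1.7134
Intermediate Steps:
335752/(-427825) - 379408/408583 = 335752*(-1/427825) - 379408*1/408583 = -335752/427825 - 379408/408583 = -299502787016/174802021975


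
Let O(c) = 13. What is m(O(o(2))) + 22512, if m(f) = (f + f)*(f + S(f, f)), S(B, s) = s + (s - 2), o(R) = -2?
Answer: 23474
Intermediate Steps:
S(B, s) = -2 + 2*s (S(B, s) = s + (-2 + s) = -2 + 2*s)
m(f) = 2*f*(-2 + 3*f) (m(f) = (f + f)*(f + (-2 + 2*f)) = (2*f)*(-2 + 3*f) = 2*f*(-2 + 3*f))
m(O(o(2))) + 22512 = 2*13*(-2 + 3*13) + 22512 = 2*13*(-2 + 39) + 22512 = 2*13*37 + 22512 = 962 + 22512 = 23474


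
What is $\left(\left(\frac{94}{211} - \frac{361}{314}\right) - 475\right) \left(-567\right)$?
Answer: $\frac{17870311935}{66254} \approx 2.6972 \cdot 10^{5}$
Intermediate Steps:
$\left(\left(\frac{94}{211} - \frac{361}{314}\right) - 475\right) \left(-567\right) = \left(- \frac{46655}{66254} - 475\right) \left(-567\right) = \left(- \frac{31517305}{66254}\right) \left(-567\right) = \frac{17870311935}{66254}$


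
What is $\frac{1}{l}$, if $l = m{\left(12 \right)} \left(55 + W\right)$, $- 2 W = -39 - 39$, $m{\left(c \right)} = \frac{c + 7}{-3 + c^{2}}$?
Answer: $\frac{3}{38} \approx 0.078947$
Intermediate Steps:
$m{\left(c \right)} = \frac{7 + c}{-3 + c^{2}}$
$W = 39$ ($W = - \frac{-39 - 39}{2} = \left(- \frac{1}{2}\right) \left(-78\right) = 39$)
$l = \frac{38}{3}$ ($l = \frac{7 + 12}{-3 + 12^{2}} \left(55 + 39\right) = \frac{1}{-3 + 144} \cdot 19 \cdot 94 = \frac{1}{141} \cdot 19 \cdot 94 = \frac{19}{141} \cdot 94 = \frac{38}{3} \approx 12.667$)
$\frac{1}{l} = \frac{1}{\frac{38}{3}} = \frac{3}{38}$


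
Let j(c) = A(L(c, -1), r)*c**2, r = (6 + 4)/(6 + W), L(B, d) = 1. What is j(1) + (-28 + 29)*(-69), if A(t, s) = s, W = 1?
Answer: -473/7 ≈ -67.571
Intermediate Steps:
r = 10/7 (r = (6 + 4)/(6 + 1) = 10/7 ≈ 1.4286)
j(c) = 10*c**2/7
j(1) + (-28 + 29)*(-69) = (10/7)*1**2 + (-28 + 29)*(-69) = (10/7)*1 + 1*(-69) = 10/7 - 69 = -473/7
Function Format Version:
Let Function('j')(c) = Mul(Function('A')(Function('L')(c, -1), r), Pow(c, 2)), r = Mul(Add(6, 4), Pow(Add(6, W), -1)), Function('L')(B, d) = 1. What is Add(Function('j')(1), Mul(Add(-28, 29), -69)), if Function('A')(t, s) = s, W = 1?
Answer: Rational(-473, 7) ≈ -67.571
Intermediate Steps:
r = Rational(10, 7) (r = Mul(Add(6, 4), Pow(Add(6, 1), -1)) = Mul(10, Pow(7, -1)) = Mul(10, Rational(1, 7)) = Rational(10, 7) ≈ 1.4286)
Function('j')(c) = Mul(Rational(10, 7), Pow(c, 2))
Add(Function('j')(1), Mul(Add(-28, 29), -69)) = Add(Mul(Rational(10, 7), Pow(1, 2)), Mul(Add(-28, 29), -69)) = Add(Mul(Rational(10, 7), 1), Mul(1, -69)) = Add(Rational(10, 7), -69) = Rational(-473, 7)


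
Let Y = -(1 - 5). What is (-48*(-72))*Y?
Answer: 13824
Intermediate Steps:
Y = 4 (Y = -1*(-4) = 4)
(-48*(-72))*Y = -48*(-72)*4 = 3456*4 = 13824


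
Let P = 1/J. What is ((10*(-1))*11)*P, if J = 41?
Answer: -110/41 ≈ -2.6829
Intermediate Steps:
P = 1/41 ≈ 0.024390
((10*(-1))*11)*P = ((10*(-1))*11)*(1/41) = -10*11*(1/41) = -110*1/41 = -110/41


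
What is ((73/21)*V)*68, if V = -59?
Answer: -292876/21 ≈ -13946.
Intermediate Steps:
((73/21)*V)*68 = ((73/21)*(-59))*68 = -4307/21*68 = -292876/21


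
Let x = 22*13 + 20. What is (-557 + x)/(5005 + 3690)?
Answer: -251/8695 ≈ -0.028867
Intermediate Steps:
x = 306 (x = 286 + 20 = 306)
(-557 + x)/(5005 + 3690) = (-557 + 306)/(5005 + 3690) = -251/8695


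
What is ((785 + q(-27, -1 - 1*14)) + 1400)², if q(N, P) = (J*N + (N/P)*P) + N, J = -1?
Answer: 4656964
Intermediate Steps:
q(N, P) = N (q(N, P) = (-N + (N/P)*P) + N = (-N + N) + N = 0 + N = N)
((785 + q(-27, -1 - 1*14)) + 1400)² = ((785 - 27) + 1400)² = (758 + 1400)² = 2158² = 4656964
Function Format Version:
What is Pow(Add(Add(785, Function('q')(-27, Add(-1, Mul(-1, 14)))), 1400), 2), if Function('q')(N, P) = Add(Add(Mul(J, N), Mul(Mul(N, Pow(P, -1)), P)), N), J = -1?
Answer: 4656964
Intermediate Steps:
Function('q')(N, P) = N (Function('q')(N, P) = Add(Add(Mul(-1, N), Mul(Mul(N, Pow(P, -1)), P)), N) = Add(Add(Mul(-1, N), N), N) = Add(0, N) = N)
Pow(Add(Add(785, Function('q')(-27, Add(-1, Mul(-1, 14)))), 1400), 2) = Pow(Add(Add(785, -27), 1400), 2) = Pow(Add(758, 1400), 2) = Pow(2158, 2) = 4656964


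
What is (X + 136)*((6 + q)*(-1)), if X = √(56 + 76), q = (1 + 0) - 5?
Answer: -272 - 4*√33 ≈ -294.98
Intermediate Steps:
q = -4 (q = 1 - 5 = -4)
X = 2*√33 (X = √132 = 2*√33 ≈ 11.489)
(X + 136)*((6 + q)*(-1)) = (2*√33 + 136)*((6 - 4)*(-1)) = (136 + 2*√33)*(2*(-1)) = (136 + 2*√33)*(-2) = -272 - 4*√33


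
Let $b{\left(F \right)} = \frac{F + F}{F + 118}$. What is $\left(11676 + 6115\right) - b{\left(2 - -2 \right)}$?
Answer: $\frac{1085247}{61} \approx 17791.0$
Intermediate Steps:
$b{\left(F \right)} = \frac{2 F}{118 + F}$
$\left(11676 + 6115\right) - b{\left(2 - -2 \right)} = \left(11676 + 6115\right) - \frac{2 \left(2 - -2\right)}{118 + \left(2 - -2\right)} = 17791 - \frac{2 \left(2 + 2\right)}{118 + \left(2 + 2\right)} = 17791 - 2 \cdot 4 \frac{1}{118 + 4} = 17791 - 2 \cdot 4 \cdot \frac{1}{122} = 17791 - \frac{4}{61} = \frac{1085247}{61}$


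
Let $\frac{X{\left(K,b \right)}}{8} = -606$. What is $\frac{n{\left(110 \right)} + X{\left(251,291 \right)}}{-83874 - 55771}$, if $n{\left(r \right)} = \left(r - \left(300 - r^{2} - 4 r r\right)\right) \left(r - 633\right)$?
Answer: $\frac{31546978}{139645} \approx 225.91$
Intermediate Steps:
$X{\left(K,b \right)} = -4848$ ($X{\left(K,b \right)} = 8 \left(-606\right) = -4848$)
$n{\left(r \right)} = \left(-633 + r\right) \left(-300 + r + 5 r^{2}\right)$ ($n{\left(r \right)} = \left(r + \left(\left(r^{2} + 4 r^{2}\right) - 300\right)\right) \left(-633 + r\right) = \left(r + \left(5 r^{2} - 300\right)\right) \left(-633 + r\right) = \left(r + \left(-300 + 5 r^{2}\right)\right) \left(-633 + r\right) = \left(-300 + r + 5 r^{2}\right) \left(-633 + r\right) = \left(-633 + r\right) \left(-300 + r + 5 r^{2}\right)$)
$\frac{n{\left(110 \right)} + X{\left(251,291 \right)}}{-83874 - 55771} = \frac{\left(189900 - 3164 \cdot 110^{2} - 102630 + 5 \cdot 110^{3}\right) - 4848}{-83874 - 55771} = \frac{\left(189900 - 38284400 - 102630 + 5 \cdot 1331000\right) - 4848}{-139645} = \left(\left(189900 - 38284400 - 102630 + 6655000\right) - 4848\right) \left(- \frac{1}{139645}\right) = \left(-31542130 - 4848\right) \left(- \frac{1}{139645}\right) = \left(-31546978\right) \left(- \frac{1}{139645}\right) = \frac{31546978}{139645}$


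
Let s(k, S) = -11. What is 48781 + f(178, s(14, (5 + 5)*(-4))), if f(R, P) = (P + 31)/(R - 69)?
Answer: 5317149/109 ≈ 48781.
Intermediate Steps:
f(R, P) = (31 + P)/(-69 + R)
48781 + f(178, s(14, (5 + 5)*(-4))) = 48781 + (31 - 11)/(-69 + 178) = 48781 + 20/109 = 5317149/109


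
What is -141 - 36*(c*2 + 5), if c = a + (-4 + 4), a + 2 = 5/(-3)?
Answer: -57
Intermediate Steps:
a = -11/3 (a = -2 + 5/(-3) = -2 + 5*(-⅓) = -2 - 5/3 = -11/3 ≈ -3.6667)
c = -11/3 (c = -11/3 + (-4 + 4) = -11/3 + 0 = -11/3 ≈ -3.6667)
-141 - 36*(c*2 + 5) = -141 - 36*(-11/3*2 + 5) = -141 - 36*(-22/3 + 5) = -141 - 36*(-7/3) = -141 + 84 = -57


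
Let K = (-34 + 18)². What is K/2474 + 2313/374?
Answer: 2909053/462638 ≈ 6.2880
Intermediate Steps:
K = 256 (K = (-16)² = 256)
K/2474 + 2313/374 = 256/2474 + 2313/374 = 256*(1/2474) + 2313*(1/374) = 128/1237 + 2313/374 = 2909053/462638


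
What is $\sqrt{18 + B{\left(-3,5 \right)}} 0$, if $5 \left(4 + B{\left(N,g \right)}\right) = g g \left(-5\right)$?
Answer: $0$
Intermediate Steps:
$B{\left(N,g \right)} = -4 - g^{2}$ ($B{\left(N,g \right)} = -4 + \frac{g g \left(-5\right)}{5} = -4 + \frac{g^{2} \left(-5\right)}{5} = -4 + \frac{\left(-5\right) g^{2}}{5} = -4 - g^{2}$)
$\sqrt{18 + B{\left(-3,5 \right)}} 0 = \sqrt{18 - 29} \cdot 0 = \sqrt{-11} \cdot 0 = i \sqrt{11} \cdot 0 = 0$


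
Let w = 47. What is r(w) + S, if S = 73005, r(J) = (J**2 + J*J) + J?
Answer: 77470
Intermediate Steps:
r(J) = J + 2*J**2 (r(J) = (J**2 + J**2) + J = 2*J**2 + J = J + 2*J**2)
r(w) + S = 47*(1 + 2*47) + 73005 = 47*(1 + 94) + 73005 = 47*95 + 73005 = 4465 + 73005 = 77470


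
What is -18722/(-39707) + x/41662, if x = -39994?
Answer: -404022897/827136517 ≈ -0.48846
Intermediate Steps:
-18722/(-39707) + x/41662 = -18722/(-39707) - 39994/41662 = -18722*(-1/39707) - 39994*1/41662 = 18722/39707 - 19997/20831 = -404022897/827136517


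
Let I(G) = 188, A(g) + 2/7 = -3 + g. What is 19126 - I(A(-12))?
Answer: 18938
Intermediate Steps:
A(g) = -23/7 + g (A(g) = -2/7 + (-3 + g) = -23/7 + g)
19126 - I(A(-12)) = 19126 - 1*188 = 19126 - 188 = 18938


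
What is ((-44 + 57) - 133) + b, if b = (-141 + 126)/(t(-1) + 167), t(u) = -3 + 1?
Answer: -1321/11 ≈ -120.09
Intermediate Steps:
t(u) = -2
b = -1/11 (b = (-141 + 126)/(-2 + 167) = -15/165 = -15*1/165 = -1/11 ≈ -0.090909)
((-44 + 57) - 133) + b = ((-44 + 57) - 133) - 1/11 = (13 - 133) - 1/11 = -120 - 1/11 = -1321/11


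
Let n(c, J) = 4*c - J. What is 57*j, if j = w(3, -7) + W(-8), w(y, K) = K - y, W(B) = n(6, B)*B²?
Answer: 116166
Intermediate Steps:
n(c, J) = -J + 4*c
W(B) = B²*(24 - B) (W(B) = (-B + 4*6)*B² = (-B + 24)*B² = (24 - B)*B² = B²*(24 - B))
j = 2038 (j = (-7 - 1*3) + (-8)²*(24 - 1*(-8)) = (-7 - 3) + 64*(24 + 8) = -10 + 64*32 = -10 + 2048 = 2038)
57*j = 57*2038 = 116166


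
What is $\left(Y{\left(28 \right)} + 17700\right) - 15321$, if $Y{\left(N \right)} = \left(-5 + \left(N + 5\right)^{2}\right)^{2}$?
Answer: $1177435$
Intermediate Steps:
$Y{\left(N \right)} = \left(-5 + \left(5 + N\right)^{2}\right)^{2}$
$\left(Y{\left(28 \right)} + 17700\right) - 15321 = \left(\left(-5 + \left(5 + 28\right)^{2}\right)^{2} + 17700\right) - 15321 = \left(\left(-5 + 33^{2}\right)^{2} + 17700\right) - 15321 = \left(\left(-5 + 1089\right)^{2} + 17700\right) - 15321 = \left(1084^{2} + 17700\right) - 15321 = \left(1175056 + 17700\right) - 15321 = 1192756 - 15321 = 1177435$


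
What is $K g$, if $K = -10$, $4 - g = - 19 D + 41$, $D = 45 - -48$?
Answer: $-17300$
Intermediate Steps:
$D = 93$ ($D = 45 + 48 = 93$)
$g = 1730$ ($g = 4 - \left(\left(-19\right) 93 + 41\right) = 4 - \left(-1767 + 41\right) = 4 - -1726 = 4 + 1726 = 1730$)
$K g = \left(-10\right) 1730 = -17300$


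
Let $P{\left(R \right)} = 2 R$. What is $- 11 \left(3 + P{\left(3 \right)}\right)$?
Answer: $-99$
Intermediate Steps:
$- 11 \left(3 + P{\left(3 \right)}\right) = - 11 \left(3 + 2 \cdot 3\right) = - 11 \left(3 + 6\right) = \left(-11\right) 9 = -99$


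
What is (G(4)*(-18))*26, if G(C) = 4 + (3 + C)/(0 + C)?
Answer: -2691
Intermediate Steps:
G(C) = 4 + (3 + C)/C
(G(4)*(-18))*26 = ((5 + 3/4)*(-18))*26 = ((5 + 3*(¼))*(-18))*26 = ((5 + ¾)*(-18))*26 = ((23/4)*(-18))*26 = -207/2*26 = -2691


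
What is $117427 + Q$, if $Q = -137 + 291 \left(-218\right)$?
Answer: $53852$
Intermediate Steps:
$Q = -63575$ ($Q = -137 - 63438 = -63575$)
$117427 + Q = 117427 - 63575 = 53852$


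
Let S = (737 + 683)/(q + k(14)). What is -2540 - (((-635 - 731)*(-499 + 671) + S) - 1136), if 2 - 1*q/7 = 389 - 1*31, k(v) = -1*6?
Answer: 291702162/1249 ≈ 2.3355e+5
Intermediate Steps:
k(v) = -6
q = -2492 (q = 14 - 7*(389 - 1*31) = 14 - 7*(389 - 31) = 14 - 7*358 = 14 - 2506 = -2492)
S = -710/1249 (S = (737 + 683)/(-2492 - 6) = 1420/(-2498) = 1420*(-1/2498) = -710/1249 ≈ -0.56845)
-2540 - (((-635 - 731)*(-499 + 671) + S) - 1136) = -2540 - (((-635 - 731)*(-499 + 671) - 710/1249) - 1136) = -2540 - ((-1366*172 - 710/1249) - 1136) = -2540 - ((-234952 - 710/1249) - 1136) = -2540 - (-293455758/1249 - 1136) = -2540 - 1*(-294874622/1249) = -2540 + 294874622/1249 = 291702162/1249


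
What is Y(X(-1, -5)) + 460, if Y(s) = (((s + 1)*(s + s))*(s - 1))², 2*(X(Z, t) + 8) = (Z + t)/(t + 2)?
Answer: 452044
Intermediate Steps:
X(Z, t) = -8 + (Z + t)/(2*(2 + t)) (X(Z, t) = -8 + ((Z + t)/(t + 2))/2 = -8 + ((Z + t)/(2 + t))/2 = -8 + (Z + t)/(2*(2 + t)))
Y(s) = 4*s²*(1 + s)²*(-1 + s)² (Y(s) = (((1 + s)*(2*s))*(-1 + s))² = ((2*s*(1 + s))*(-1 + s))² = (2*s*(1 + s)*(-1 + s))² = 4*s²*(1 + s)²*(-1 + s)²)
Y(X(-1, -5)) + 460 = 4*((-32 - 1 - 15*(-5))/(2*(2 - 5)))²*(1 + (-32 - 1 - 15*(-5))/(2*(2 - 5)))²*(-1 + (-32 - 1 - 15*(-5))/(2*(2 - 5)))² + 460 = 4*((½)*(-32 - 1 + 75)/(-3))²*(1 + (½)*(-32 - 1 + 75)/(-3))²*(-1 + (½)*(-32 - 1 + 75)/(-3))² + 460 = 4*((½)*(-⅓)*42)²*(1 + (½)*(-⅓)*42)²*(-1 + (½)*(-⅓)*42)² + 460 = 4*(-7)²*(1 - 7)²*(-1 - 7)² + 460 = 4*49*(-6)²*(-8)² + 460 = 4*49*36*64 + 460 = 451584 + 460 = 452044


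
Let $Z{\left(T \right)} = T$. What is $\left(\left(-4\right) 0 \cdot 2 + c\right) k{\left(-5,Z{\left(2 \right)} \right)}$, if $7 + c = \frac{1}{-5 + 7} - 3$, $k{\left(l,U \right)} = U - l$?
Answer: $- \frac{133}{2} \approx -66.5$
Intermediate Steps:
$c = - \frac{19}{2}$ ($c = -7 - \left(3 - \frac{1}{-5 + 7}\right) = -7 - \left(3 - \frac{1}{2}\right) = -7 + \left(\frac{1}{2} - 3\right) = -7 - \frac{5}{2} = - \frac{19}{2} \approx -9.5$)
$\left(\left(-4\right) 0 \cdot 2 + c\right) k{\left(-5,Z{\left(2 \right)} \right)} = \left(\left(-4\right) 0 \cdot 2 - \frac{19}{2}\right) \left(2 - -5\right) = \left(0 \cdot 2 - \frac{19}{2}\right) \left(2 + 5\right) = \left(0 - \frac{19}{2}\right) 7 = \left(- \frac{19}{2}\right) 7 = - \frac{133}{2}$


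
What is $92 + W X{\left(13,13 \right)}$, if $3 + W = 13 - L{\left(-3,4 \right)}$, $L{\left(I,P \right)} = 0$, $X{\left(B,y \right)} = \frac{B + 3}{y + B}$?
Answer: $\frac{1276}{13} \approx 98.154$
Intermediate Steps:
$X{\left(B,y \right)} = \frac{3 + B}{B + y}$
$W = 10$ ($W = -3 + \left(13 - 0\right) = -3 + \left(13 + 0\right) = -3 + 13 = 10$)
$92 + W X{\left(13,13 \right)} = 92 + 10 \frac{3 + 13}{13 + 13} = 92 + 10 \cdot \frac{1}{26} \cdot 16 = 92 + 10 \cdot \frac{8}{13} = 92 + \frac{80}{13} = \frac{1276}{13}$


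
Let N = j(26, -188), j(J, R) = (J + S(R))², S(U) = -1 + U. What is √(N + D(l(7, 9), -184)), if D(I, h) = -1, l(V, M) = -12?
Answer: 18*√82 ≈ 163.00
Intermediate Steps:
j(J, R) = (-1 + J + R)² (j(J, R) = (J + (-1 + R))² = (-1 + J + R)²)
N = 26569 (N = (-1 + 26 - 188)² = (-163)² = 26569)
√(N + D(l(7, 9), -184)) = √(26569 - 1) = √26568 = 18*√82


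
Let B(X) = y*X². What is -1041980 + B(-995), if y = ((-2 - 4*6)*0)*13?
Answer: -1041980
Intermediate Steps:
y = 0 (y = ((-2 - 24)*0)*13 = -26*0*13 = 0*13 = 0)
B(X) = 0 (B(X) = 0*X² = 0)
-1041980 + B(-995) = -1041980 + 0 = -1041980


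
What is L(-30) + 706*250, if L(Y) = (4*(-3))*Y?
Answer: 176860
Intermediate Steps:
L(Y) = -12*Y
L(-30) + 706*250 = -12*(-30) + 706*250 = 360 + 176500 = 176860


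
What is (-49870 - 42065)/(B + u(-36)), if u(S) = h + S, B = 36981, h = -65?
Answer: -18387/7376 ≈ -2.4928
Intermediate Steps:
u(S) = -65 + S
(-49870 - 42065)/(B + u(-36)) = (-49870 - 42065)/(36981 + (-65 - 36)) = -91935/(36981 - 101) = -91935/36880 = -91935*1/36880 = -18387/7376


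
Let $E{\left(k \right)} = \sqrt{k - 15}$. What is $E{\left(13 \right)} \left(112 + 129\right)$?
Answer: $241 i \sqrt{2} \approx 340.83 i$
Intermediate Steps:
$E{\left(k \right)} = \sqrt{-15 + k}$
$E{\left(13 \right)} \left(112 + 129\right) = \sqrt{-15 + 13} \left(112 + 129\right) = \sqrt{-2} \cdot 241 = i \sqrt{2} \cdot 241 = 241 i \sqrt{2}$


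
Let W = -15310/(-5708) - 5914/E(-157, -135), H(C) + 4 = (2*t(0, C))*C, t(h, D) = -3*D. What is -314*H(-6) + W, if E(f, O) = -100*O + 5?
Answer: 2662655593819/38543270 ≈ 69082.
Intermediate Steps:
E(f, O) = 5 - 100*O
H(C) = -4 - 6*C² (H(C) = -4 + (2*(-3*C))*C = -4 + (-6*C)*C = -4 - 6*C²)
W = 86502219/38543270 (W = -15310/(-5708) - 5914/(5 - 100*(-135)) = -15310*(-1/5708) - 5914/(5 + 13500) = 7655/2854 - 5914/13505 = 86502219/38543270 ≈ 2.2443)
-314*H(-6) + W = -314*(-4 - 6*(-6)²) + 86502219/38543270 = -314*(-4 - 6*36) + 86502219/38543270 = -314*(-4 - 216) + 86502219/38543270 = -314*(-220) + 86502219/38543270 = 69080 + 86502219/38543270 = 2662655593819/38543270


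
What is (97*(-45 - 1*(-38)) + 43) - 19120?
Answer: -19756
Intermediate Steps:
(97*(-45 - 1*(-38)) + 43) - 19120 = (97*(-45 + 38) + 43) - 19120 = (97*(-7) + 43) - 19120 = (-679 + 43) - 19120 = -636 - 19120 = -19756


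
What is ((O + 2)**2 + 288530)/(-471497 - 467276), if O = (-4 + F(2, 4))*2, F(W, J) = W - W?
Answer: -288566/938773 ≈ -0.30739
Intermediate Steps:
F(W, J) = 0
O = -8 (O = (-4 + 0)*2 = -4*2 = -8)
((O + 2)**2 + 288530)/(-471497 - 467276) = ((-8 + 2)**2 + 288530)/(-471497 - 467276) = ((-6)**2 + 288530)/(-938773) = (36 + 288530)*(-1/938773) = 288566*(-1/938773) = -288566/938773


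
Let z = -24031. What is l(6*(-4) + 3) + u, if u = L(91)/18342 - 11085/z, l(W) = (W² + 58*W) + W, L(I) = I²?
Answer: -351337406615/440776602 ≈ -797.09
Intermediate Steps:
l(W) = W² + 59*W
u = 402321781/440776602 (u = 91²/18342 - 11085/(-24031) = 8281*(1/18342) - 11085*(-1/24031) = 8281/18342 + 11085/24031 = 402321781/440776602 ≈ 0.91276)
l(6*(-4) + 3) + u = (6*(-4) + 3)*(59 + (6*(-4) + 3)) + 402321781/440776602 = (-24 + 3)*(59 + (-24 + 3)) + 402321781/440776602 = -21*(59 - 21) + 402321781/440776602 = -21*38 + 402321781/440776602 = -798 + 402321781/440776602 = -351337406615/440776602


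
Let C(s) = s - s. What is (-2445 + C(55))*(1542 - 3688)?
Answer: 5246970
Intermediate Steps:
C(s) = 0
(-2445 + C(55))*(1542 - 3688) = (-2445 + 0)*(1542 - 3688) = -2445*(-2146) = 5246970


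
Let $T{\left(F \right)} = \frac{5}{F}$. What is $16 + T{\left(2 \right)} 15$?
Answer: $\frac{107}{2} \approx 53.5$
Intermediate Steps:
$16 + T{\left(2 \right)} 15 = 16 + \frac{5}{2} \cdot 15 = 16 + \frac{75}{2} = \frac{107}{2}$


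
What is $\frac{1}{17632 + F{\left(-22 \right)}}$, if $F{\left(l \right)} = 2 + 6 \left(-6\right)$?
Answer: $\frac{1}{17598} \approx 5.6825 \cdot 10^{-5}$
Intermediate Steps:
$F{\left(l \right)} = -34$ ($F{\left(l \right)} = 2 - 36 = -34$)
$\frac{1}{17632 + F{\left(-22 \right)}} = \frac{1}{17632 - 34} = \frac{1}{17598}$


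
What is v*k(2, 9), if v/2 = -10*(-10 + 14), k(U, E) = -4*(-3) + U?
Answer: -1120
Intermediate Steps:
k(U, E) = 12 + U
v = -80 (v = 2*(-10*(-10 + 14)) = 2*(-10*4) = 2*(-40) = -80)
v*k(2, 9) = -80*(12 + 2) = -80*14 = -1120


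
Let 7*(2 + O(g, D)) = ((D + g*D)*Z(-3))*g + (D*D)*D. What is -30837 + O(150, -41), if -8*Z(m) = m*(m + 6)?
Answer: -5318101/28 ≈ -1.8993e+5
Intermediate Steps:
Z(m) = -m*(6 + m)/8 (Z(m) = -m*(m + 6)/8 = -m*(6 + m)/8)
O(g, D) = -2 + D³/7 + g*(9*D/8 + 9*D*g/8)/7 (O(g, D) = -2 + (((D + g*D)*(-⅛*(-3)*(6 - 3)))*g + (D*D)*D)/7 = -2 + (((D + D*g)*(-⅛*(-3)*3))*g + D²*D)/7 = -2 + (((D + D*g)*(9/8))*g + D³)/7 = -2 + ((9*D/8 + 9*D*g/8)*g + D³)/7 = -2 + (g*(9*D/8 + 9*D*g/8) + D³)/7 = -2 + (D³ + g*(9*D/8 + 9*D*g/8))/7 = -2 + (D³/7 + g*(9*D/8 + 9*D*g/8)/7) = -2 + D³/7 + g*(9*D/8 + 9*D*g/8)/7)
-30837 + O(150, -41) = -30837 + (-2 + (⅐)*(-41)³ + (9/56)*(-41)*150 + (9/56)*(-41)*150²) = -30837 + (-2 + (⅐)*(-68921) - 27675/28 + (9/56)*(-41)*22500) = -30837 + (-2 - 68921/7 - 27675/28 - 2075625/14) = -30837 - 4454665/28 = -5318101/28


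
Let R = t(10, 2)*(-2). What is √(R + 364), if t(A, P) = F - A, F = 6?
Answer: 2*√93 ≈ 19.287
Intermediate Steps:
t(A, P) = 6 - A
R = 8 (R = (6 - 1*10)*(-2) = (6 - 10)*(-2) = -4*(-2) = 8)
√(R + 364) = √(8 + 364) = √372 = 2*√93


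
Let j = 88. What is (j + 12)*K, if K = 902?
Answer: 90200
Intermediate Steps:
(j + 12)*K = (88 + 12)*902 = 100*902 = 90200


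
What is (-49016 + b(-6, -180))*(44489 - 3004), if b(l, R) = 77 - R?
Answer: -2022767115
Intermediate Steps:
(-49016 + b(-6, -180))*(44489 - 3004) = (-49016 + (77 - 1*(-180)))*(44489 - 3004) = (-49016 + (77 + 180))*41485 = (-49016 + 257)*41485 = -48759*41485 = -2022767115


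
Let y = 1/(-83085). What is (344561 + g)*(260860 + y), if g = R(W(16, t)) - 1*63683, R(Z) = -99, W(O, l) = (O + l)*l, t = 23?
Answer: 2028492855194707/27695 ≈ 7.3244e+10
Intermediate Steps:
W(O, l) = l*(O + l)
y = -1/83085 ≈ -1.2036e-5
g = -63782 (g = -99 - 1*63683 = -99 - 63683 = -63782)
(344561 + g)*(260860 + y) = (344561 - 63782)*(260860 - 1/83085) = 280779*(21673553099/83085) = 2028492855194707/27695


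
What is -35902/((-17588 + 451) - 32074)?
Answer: 35902/49211 ≈ 0.72955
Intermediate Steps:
-35902/((-17588 + 451) - 32074) = -35902/(-17137 - 32074) = -35902/(-49211) = -35902*(-1/49211) = 35902/49211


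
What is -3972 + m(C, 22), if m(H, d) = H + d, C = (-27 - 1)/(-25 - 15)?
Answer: -39493/10 ≈ -3949.3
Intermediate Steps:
C = 7/10 (C = -28/(-40) = -28*(-1/40) = 7/10 ≈ 0.70000)
-3972 + m(C, 22) = -3972 + (7/10 + 22) = -3972 + 227/10 = -39493/10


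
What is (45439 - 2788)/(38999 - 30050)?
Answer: 14217/2983 ≈ 4.7660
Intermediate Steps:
(45439 - 2788)/(38999 - 30050) = 42651/8949 = 42651*(1/8949) = 14217/2983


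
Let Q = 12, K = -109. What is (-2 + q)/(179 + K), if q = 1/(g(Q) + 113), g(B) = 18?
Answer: -261/9170 ≈ -0.028462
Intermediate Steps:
q = 1/131 (q = 1/(18 + 113) = 1/131 ≈ 0.0076336)
(-2 + q)/(179 + K) = (-2 + 1/131)/(179 - 109) = -261/131/70 = -261/131*1/70 = -261/9170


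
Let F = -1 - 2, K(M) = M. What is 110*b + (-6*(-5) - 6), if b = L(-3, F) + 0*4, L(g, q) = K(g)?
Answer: -306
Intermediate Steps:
F = -3
L(g, q) = g
b = -3 (b = -3 + 0*4 = -3 + 0 = -3)
110*b + (-6*(-5) - 6) = 110*(-3) + (-6*(-5) - 6) = -330 + (30 - 6) = -330 + 24 = -306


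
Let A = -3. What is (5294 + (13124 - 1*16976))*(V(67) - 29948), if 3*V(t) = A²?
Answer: -43180690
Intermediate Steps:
V(t) = 3 (V(t) = (⅓)*(-3)² = (⅓)*9 = 3)
(5294 + (13124 - 1*16976))*(V(67) - 29948) = (5294 + (13124 - 1*16976))*(3 - 29948) = (5294 + (13124 - 16976))*(-29945) = (5294 - 3852)*(-29945) = 1442*(-29945) = -43180690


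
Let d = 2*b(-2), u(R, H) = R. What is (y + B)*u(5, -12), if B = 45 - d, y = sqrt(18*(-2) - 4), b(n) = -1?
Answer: 235 + 10*I*sqrt(10) ≈ 235.0 + 31.623*I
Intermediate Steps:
y = 2*I*sqrt(10) (y = sqrt(-36 - 4) = sqrt(-40) = 2*I*sqrt(10) ≈ 6.3246*I)
d = -2 (d = 2*(-1) = -2)
B = 47 (B = 45 - 1*(-2) = 45 + 2 = 47)
(y + B)*u(5, -12) = (2*I*sqrt(10) + 47)*5 = (47 + 2*I*sqrt(10))*5 = 235 + 10*I*sqrt(10)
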